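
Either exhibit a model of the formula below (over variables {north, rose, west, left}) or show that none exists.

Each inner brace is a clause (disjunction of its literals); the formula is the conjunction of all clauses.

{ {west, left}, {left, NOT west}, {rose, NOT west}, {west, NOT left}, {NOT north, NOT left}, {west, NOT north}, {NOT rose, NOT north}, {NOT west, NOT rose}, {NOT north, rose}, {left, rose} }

UNSATISFIABLE

Try west = true.
Unit clause (left) forces left = true.
Unit clause (rose) forces rose = true.
But (NOT rose) is also a unit clause — contradiction.
Undo west and try west = false.
Unit clause (left) forces left = true.
But (NOT left) is also a unit clause — contradiction.
Both values of west lead to a conflict.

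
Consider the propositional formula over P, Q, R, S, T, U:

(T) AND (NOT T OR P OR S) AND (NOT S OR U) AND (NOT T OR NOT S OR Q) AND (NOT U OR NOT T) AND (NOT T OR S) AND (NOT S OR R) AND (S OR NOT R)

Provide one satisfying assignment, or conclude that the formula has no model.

(T) alone gives T = true.
(NOT U) alone gives U = false.
(NOT S) alone gives S = false.
Now (S) is unsatisfied and unit — conflict.

UNSATISFIABLE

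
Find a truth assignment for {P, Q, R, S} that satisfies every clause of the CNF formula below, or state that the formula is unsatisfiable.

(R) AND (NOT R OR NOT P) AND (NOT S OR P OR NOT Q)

P: false,  Q: true,  R: true,  S: false

From the singleton clause (R), R = true.
From the singleton clause (NOT P), P = false.
Suppose S = false.
Every clause is now satisfied; Q is unconstrained.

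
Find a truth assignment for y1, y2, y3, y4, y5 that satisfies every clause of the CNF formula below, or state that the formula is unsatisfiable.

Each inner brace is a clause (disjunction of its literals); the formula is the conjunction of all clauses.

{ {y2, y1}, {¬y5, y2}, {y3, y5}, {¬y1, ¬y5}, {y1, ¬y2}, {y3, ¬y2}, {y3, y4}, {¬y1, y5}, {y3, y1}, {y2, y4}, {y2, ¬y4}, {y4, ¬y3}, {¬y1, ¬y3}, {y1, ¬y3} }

UNSATISFIABLE

Case y2 = True:
Unit clause (y1) forces y1 = True.
Unit clause (¬y5) forces y5 = False.
But (y5) is also a unit clause — contradiction.
That branch fails; take y2 = False instead.
Unit clause (y1) forces y1 = True.
Unit clause (¬y5) forces y5 = False.
But (y5) is also a unit clause — contradiction.
Both values of y2 lead to a conflict.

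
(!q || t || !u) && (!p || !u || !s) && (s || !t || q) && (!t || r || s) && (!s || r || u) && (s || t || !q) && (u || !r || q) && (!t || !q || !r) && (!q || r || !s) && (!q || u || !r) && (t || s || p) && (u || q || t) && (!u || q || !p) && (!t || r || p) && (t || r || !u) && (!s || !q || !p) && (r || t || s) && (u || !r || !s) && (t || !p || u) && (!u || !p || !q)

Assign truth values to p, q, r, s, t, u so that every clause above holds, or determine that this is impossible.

p: false,  q: false,  r: true,  s: true,  t: false,  u: true

Suppose q = false.
Suppose s = true.
Suppose p = false.
Suppose r = true.
The clause (u) is unit, so u = true.
No clause remains; t is free.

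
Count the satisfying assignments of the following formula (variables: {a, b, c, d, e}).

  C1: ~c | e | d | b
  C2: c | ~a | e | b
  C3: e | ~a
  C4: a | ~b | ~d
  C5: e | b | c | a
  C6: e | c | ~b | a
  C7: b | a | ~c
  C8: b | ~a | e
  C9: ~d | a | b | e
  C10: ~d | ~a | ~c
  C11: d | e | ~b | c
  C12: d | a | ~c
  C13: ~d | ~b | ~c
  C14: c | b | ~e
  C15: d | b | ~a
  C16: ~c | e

4

There are 2^5 = 32 truth assignments over (a, b, c, d, e).
Split on b. With b = 1, the clauses containing b are satisfied and ~b drops from the rest; 4 of the 2^4 = 16 assignments to the other variables satisfy what remains.
With b = 0, by the same count on the reduced clause set, 0 assignments work.
Total: 4 + 0 = 4.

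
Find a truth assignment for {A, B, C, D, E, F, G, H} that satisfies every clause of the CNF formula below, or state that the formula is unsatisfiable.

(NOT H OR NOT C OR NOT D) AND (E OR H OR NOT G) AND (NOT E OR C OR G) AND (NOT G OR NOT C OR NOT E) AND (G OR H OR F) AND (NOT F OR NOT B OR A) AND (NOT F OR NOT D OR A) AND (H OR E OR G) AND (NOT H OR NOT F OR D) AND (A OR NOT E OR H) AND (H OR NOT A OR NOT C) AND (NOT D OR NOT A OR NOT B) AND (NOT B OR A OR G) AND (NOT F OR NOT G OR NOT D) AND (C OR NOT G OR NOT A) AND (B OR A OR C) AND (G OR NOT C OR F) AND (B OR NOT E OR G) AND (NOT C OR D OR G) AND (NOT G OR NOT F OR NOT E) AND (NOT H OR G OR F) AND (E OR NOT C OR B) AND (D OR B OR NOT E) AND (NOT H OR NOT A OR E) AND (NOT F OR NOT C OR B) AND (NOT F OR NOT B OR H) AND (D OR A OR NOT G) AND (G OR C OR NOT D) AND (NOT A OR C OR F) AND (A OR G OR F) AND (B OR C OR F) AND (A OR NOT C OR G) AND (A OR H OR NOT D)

A: false; B: true; C: false; D: true; E: false; F: false; G: true; H: true

Case H = true:
Case C = false:
Case E = false:
(NOT A) alone gives A = false.
(B) alone gives B = true.
(NOT F) alone gives F = false.
(G) alone gives G = true.
(D) alone gives D = true.
All clauses are satisfied.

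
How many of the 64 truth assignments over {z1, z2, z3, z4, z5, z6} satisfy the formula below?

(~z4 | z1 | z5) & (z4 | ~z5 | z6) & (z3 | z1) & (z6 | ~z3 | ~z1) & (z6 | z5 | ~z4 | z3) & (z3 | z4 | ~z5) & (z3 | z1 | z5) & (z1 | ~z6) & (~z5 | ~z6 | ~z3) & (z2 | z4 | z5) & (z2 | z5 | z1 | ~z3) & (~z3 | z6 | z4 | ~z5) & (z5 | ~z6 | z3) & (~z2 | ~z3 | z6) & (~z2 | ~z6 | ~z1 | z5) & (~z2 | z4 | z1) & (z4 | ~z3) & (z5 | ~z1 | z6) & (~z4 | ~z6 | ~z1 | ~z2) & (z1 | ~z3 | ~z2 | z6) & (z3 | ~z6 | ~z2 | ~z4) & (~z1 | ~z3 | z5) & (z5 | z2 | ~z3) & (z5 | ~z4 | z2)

4

There are 2^6 = 64 truth assignments over (z1, z2, z3, z4, z5, z6).
Split on z5. With z5 = 1, the clauses containing z5 are satisfied and ~z5 drops from the rest; 4 of the 2^5 = 32 assignments to the other variables satisfy what remains.
With z5 = 0, by the same count on the reduced clause set, 0 assignments work.
(One model: z1=F, z2=F, z3=T, z4=T, z5=T, z6=F.)
Total: 4 + 0 = 4.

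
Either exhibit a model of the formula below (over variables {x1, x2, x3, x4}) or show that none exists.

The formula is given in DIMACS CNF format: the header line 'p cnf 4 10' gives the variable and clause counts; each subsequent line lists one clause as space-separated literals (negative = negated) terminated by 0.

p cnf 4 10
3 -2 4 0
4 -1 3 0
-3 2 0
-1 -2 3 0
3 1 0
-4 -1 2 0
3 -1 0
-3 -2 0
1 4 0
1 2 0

UNSATISFIABLE

Suppose x3 = False.
(x1) alone gives x1 = True.
But (¬x1) is also a unit clause — contradiction.
Undo x3 and try x3 = True.
(x2) alone gives x2 = True.
But (¬x2) is also a unit clause — contradiction.
Both values of x3 lead to a conflict.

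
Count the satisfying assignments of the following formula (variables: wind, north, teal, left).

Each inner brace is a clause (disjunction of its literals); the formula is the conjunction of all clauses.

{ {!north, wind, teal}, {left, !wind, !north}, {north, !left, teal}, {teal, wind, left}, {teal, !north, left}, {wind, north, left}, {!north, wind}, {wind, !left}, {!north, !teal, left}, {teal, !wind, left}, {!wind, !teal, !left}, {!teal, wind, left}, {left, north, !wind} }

There are 2^4 = 16 truth assignments over (wind, north, teal, left).
Check each against the 13 clauses (columns in the order wind, north, teal, left):
  F F F F  ✗ fails (teal || wind || left)
  F F F T  ✗ fails (north || !left || teal)
  F F T F  ✗ fails (wind || north || left)
  F F T T  ✗ fails (wind || !left)
  F T F F  ✗ fails (!north || wind || teal)
  F T F T  ✗ fails (!north || wind || teal)
  F T T F  ✗ fails (!north || wind)
  F T T T  ✗ fails (!north || wind)
  T F F F  ✗ fails (teal || !wind || left)
  T F F T  ✗ fails (north || !left || teal)
  T F T F  ✗ fails (left || north || !wind)
  T F T T  ✗ fails (!wind || !teal || !left)
  T T F F  ✗ fails (left || !wind || !north)
  T T F T  ✓ satisfies all
  T T T F  ✗ fails (left || !wind || !north)
  T T T T  ✗ fails (!wind || !teal || !left)
1 of the 16 rows is a model.

1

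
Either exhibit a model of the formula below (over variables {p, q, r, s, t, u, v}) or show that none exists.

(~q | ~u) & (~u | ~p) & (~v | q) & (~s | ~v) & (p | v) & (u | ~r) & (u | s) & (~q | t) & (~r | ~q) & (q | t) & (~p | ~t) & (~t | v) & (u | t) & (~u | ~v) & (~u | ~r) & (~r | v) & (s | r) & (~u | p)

UNSATISFIABLE

Case q = 0:
(~v) alone gives v = 0.
(p) alone gives p = 1.
(~u) alone gives u = 0.
(~r) alone gives r = 0.
(s) alone gives s = 1.
(t) alone gives t = 1.
Now (~t) is unsatisfied and unit — conflict.
That branch fails; take q = 1 instead.
(~u) alone gives u = 0.
(~r) alone gives r = 0.
(s) alone gives s = 1.
(~v) alone gives v = 0.
(p) alone gives p = 1.
(t) alone gives t = 1.
Now (~t) is unsatisfied and unit — conflict.
Neither q = 1 nor q = 0 works.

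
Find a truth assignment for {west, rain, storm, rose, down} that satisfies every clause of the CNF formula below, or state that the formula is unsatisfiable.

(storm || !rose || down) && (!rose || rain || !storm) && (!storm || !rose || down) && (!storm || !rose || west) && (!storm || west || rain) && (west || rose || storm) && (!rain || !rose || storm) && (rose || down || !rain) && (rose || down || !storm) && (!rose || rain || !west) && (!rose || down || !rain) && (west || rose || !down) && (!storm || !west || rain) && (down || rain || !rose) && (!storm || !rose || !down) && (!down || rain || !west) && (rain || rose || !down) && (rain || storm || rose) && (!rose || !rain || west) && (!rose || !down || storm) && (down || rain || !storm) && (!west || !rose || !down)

Case storm = true:
Case rose = false:
(down) alone gives down = true.
(west) alone gives west = true.
(rain) alone gives rain = true.
This assignment satisfies each clause.

west ↦ true; rain ↦ true; storm ↦ true; rose ↦ false; down ↦ true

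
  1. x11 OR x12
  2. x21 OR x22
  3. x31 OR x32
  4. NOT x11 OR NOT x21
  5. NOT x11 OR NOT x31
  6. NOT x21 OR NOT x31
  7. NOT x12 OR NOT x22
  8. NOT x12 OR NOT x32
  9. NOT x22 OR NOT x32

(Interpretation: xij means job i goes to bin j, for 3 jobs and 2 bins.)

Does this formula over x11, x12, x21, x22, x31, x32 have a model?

Suppose x11 = true.
The clause (NOT x21) is unit, so x21 = false.
The clause (x22) is unit, so x22 = true.
The clause (NOT x31) is unit, so x31 = false.
The clause (x32) is unit, so x32 = true.
Now (NOT x32) is unsatisfied and unit — conflict.
Undo x11 and try x11 = false.
The clause (x12) is unit, so x12 = true.
The clause (NOT x22) is unit, so x22 = false.
The clause (x21) is unit, so x21 = true.
The clause (NOT x31) is unit, so x31 = false.
The clause (x32) is unit, so x32 = true.
Now (NOT x32) is unsatisfied and unit — conflict.
Either choice for x11 ends in contradiction.
No assignment satisfies every clause.

Unsatisfiable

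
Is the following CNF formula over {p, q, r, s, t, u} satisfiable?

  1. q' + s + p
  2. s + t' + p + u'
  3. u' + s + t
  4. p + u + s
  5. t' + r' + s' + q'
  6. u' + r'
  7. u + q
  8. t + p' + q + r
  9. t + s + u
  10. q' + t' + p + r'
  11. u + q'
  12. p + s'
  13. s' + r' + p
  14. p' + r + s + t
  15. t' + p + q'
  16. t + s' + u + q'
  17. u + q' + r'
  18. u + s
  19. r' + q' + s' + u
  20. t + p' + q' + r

Branch on u: set u = 1.
Unit clause (r') forces r = 0.
Branch on s: set s = 0.
Unit clause (t) forces t = 1.
Unit clause (p) forces p = 1.
Every clause is now satisfied; q is unconstrained.
A satisfying assignment: p: 1; q: 1; r: 0; s: 0; t: 1; u: 1.

Yes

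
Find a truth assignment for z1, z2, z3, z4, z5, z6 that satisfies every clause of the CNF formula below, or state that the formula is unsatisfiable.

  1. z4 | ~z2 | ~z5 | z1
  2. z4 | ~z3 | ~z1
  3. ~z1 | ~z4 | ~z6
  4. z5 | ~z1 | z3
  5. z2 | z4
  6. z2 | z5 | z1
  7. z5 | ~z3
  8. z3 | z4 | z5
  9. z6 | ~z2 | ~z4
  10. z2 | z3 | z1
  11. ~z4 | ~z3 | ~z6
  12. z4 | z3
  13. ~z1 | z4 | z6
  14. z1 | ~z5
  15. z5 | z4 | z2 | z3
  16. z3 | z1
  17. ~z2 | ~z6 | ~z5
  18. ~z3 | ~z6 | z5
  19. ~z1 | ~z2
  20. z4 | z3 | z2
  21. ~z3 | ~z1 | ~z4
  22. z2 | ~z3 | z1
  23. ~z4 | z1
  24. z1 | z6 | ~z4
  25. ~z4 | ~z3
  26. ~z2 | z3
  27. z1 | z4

Branch on z2: set z2 = 0.
The clause (z4) is unit, so z4 = 1.
The clause (z1) is unit, so z1 = 1.
The clause (~z6) is unit, so z6 = 0.
The clause (~z3) is unit, so z3 = 0.
The clause (z5) is unit, so z5 = 1.
All clauses are satisfied.

z1 ↦ 1, z2 ↦ 0, z3 ↦ 0, z4 ↦ 1, z5 ↦ 1, z6 ↦ 0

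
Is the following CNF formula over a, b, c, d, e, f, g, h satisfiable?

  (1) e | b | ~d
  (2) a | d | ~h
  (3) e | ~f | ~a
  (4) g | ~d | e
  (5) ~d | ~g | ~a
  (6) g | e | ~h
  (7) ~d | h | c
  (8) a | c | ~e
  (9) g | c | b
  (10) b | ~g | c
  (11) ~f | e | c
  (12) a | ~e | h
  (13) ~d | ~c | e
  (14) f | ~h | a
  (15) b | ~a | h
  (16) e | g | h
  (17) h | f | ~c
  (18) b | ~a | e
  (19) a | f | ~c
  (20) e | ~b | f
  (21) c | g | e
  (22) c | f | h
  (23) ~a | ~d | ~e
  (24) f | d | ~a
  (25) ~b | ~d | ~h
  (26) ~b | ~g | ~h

Case e = 1:
Case a = 0:
The clause (c) is unit, so c = 1.
The clause (h) is unit, so h = 1.
The clause (d) is unit, so d = 1.
The clause (f) is unit, so f = 1.
The clause (~b) is unit, so b = 0.
All clauses hold; g can take either value.
A satisfying assignment: a ↦ 0; b ↦ 0; c ↦ 1; d ↦ 1; e ↦ 1; f ↦ 1; g ↦ 0; h ↦ 1.

Yes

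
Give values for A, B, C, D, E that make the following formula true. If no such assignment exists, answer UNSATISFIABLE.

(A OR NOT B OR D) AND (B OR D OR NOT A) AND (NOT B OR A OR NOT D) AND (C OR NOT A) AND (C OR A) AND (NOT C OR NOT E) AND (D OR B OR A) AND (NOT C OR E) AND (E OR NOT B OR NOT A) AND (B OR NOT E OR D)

Branch on C: set C = true.
From the singleton clause (NOT E), E = false.
But (E) is also a unit clause — contradiction.
So C must be the other value — set C = false.
From the singleton clause (NOT A), A = false.
But (A) is also a unit clause — contradiction.
Both values of C lead to a conflict.

UNSATISFIABLE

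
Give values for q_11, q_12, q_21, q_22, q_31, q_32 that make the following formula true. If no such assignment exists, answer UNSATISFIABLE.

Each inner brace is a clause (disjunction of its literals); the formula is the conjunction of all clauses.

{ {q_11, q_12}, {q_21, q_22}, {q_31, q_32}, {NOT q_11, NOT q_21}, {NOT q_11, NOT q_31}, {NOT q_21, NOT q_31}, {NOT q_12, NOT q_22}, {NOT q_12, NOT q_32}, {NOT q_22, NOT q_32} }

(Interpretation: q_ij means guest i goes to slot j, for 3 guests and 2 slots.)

UNSATISFIABLE

Try q_11 = true.
(NOT q_21) alone gives q_21 = false.
(q_22) alone gives q_22 = true.
(NOT q_31) alone gives q_31 = false.
(q_32) alone gives q_32 = true.
Now (NOT q_32) is unsatisfied and unit — conflict.
So q_11 must be the other value — set q_11 = false.
(q_12) alone gives q_12 = true.
(NOT q_22) alone gives q_22 = false.
(q_21) alone gives q_21 = true.
(NOT q_31) alone gives q_31 = false.
(q_32) alone gives q_32 = true.
Now (NOT q_32) is unsatisfied and unit — conflict.
Both values of q_11 lead to a conflict.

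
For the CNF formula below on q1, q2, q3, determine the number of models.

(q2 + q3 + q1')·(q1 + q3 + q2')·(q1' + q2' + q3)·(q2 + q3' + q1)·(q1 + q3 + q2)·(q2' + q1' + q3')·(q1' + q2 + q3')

There are 2^3 = 8 truth assignments over (q1, q2, q3).
Check each against the 7 clauses (columns in the order q1, q2, q3):
  F F F  ✗ fails (q1 + q3 + q2)
  F F T  ✗ fails (q2 + q3' + q1)
  F T F  ✗ fails (q1 + q3 + q2')
  F T T  ✓ satisfies all
  T F F  ✗ fails (q2 + q3 + q1')
  T F T  ✗ fails (q1' + q2 + q3')
  T T F  ✗ fails (q1' + q2' + q3)
  T T T  ✗ fails (q2' + q1' + q3')
1 of the 8 rows is a model.

1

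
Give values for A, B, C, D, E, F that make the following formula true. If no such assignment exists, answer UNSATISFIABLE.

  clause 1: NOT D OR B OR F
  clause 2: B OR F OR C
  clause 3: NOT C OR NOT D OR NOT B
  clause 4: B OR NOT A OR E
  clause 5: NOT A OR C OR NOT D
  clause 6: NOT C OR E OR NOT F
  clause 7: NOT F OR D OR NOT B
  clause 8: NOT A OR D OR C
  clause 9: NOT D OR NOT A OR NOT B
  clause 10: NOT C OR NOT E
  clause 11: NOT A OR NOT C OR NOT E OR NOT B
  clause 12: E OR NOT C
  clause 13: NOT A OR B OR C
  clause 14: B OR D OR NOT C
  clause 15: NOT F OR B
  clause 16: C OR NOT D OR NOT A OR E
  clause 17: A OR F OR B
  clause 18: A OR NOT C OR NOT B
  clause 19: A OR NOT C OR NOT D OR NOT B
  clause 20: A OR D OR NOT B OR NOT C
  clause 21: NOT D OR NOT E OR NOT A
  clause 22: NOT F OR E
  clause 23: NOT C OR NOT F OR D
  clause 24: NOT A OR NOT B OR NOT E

Case C = false:
Case B = true:
Case A = false:
Case F = false:
No clause remains; D, E are free.

A: false; B: true; C: false; D: false; E: true; F: false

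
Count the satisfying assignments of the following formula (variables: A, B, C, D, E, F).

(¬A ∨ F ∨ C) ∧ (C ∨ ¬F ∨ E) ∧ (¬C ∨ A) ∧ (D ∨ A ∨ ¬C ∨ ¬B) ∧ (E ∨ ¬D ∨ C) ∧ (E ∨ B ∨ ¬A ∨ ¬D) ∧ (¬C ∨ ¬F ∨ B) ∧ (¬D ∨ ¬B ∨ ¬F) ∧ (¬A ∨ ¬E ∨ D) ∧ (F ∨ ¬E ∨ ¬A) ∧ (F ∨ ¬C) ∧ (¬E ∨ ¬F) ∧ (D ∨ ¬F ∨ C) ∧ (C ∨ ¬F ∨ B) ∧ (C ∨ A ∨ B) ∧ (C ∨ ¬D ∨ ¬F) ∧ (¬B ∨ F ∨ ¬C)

4

There are 2^6 = 64 truth assignments over (A, B, C, D, E, F).
Split on C. With C = True, the clauses containing C are satisfied and ¬C drops from the rest; 1 of the 2^5 = 32 assignments to the other variables satisfy what remains.
With C = False, by the same count on the reduced clause set, 3 assignments work.
(One model: A=F, B=T, C=F, D=F, E=F, F=F.)
Total: 1 + 3 = 4.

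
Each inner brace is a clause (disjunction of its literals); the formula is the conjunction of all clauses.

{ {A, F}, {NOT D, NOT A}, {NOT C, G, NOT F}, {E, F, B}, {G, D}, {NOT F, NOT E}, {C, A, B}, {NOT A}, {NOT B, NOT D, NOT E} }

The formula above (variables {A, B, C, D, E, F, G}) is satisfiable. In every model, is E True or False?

Suppose E = true.
Unit clause (NOT F) forces F = false.
Unit clause (A) forces A = true.
That conflicts with the unit clause (NOT A).
So every satisfying assignment has E = False.

False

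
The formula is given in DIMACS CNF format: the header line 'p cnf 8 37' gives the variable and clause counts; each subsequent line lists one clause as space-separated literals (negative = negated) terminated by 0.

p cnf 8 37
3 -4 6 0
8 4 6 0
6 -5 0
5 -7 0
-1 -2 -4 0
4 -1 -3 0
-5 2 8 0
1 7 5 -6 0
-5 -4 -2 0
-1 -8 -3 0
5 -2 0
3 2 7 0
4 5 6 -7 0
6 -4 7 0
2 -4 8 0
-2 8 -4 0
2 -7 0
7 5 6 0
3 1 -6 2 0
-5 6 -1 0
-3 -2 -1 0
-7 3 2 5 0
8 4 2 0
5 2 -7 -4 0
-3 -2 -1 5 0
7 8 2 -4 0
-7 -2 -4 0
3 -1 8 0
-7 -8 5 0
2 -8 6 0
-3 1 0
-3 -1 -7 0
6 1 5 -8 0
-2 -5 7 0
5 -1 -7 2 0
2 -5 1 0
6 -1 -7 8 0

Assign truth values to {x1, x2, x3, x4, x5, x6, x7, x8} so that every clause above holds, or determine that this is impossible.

Branch on x6: set x6 = True.
Branch on x5: set x5 = True.
Branch on x2: set x2 = True.
Unit clause (¬x4) forces x4 = False.
Unit clause (x7) forces x7 = True.
Branch on x1: set x1 = True.
Unit clause (¬x3) forces x3 = False.
Unit clause (x8) forces x8 = True.
All clauses are satisfied.

x1: True; x2: True; x3: False; x4: False; x5: True; x6: True; x7: True; x8: True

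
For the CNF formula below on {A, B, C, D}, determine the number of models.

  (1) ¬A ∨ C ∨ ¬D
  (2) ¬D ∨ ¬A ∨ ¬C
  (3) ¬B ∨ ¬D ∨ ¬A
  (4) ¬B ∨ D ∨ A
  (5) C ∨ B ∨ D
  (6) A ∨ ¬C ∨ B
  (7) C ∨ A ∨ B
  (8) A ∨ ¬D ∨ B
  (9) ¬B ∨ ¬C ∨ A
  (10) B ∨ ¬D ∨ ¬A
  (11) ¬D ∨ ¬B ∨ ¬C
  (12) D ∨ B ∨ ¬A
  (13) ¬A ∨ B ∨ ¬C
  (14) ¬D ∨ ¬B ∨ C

There are 2^4 = 16 truth assignments over (A, B, C, D).
Check each against the 14 clauses (columns in the order A, B, C, D):
  F F F F  ✗ fails (C ∨ B ∨ D)
  F F F T  ✗ fails (C ∨ A ∨ B)
  F F T F  ✗ fails (A ∨ ¬C ∨ B)
  F F T T  ✗ fails (A ∨ ¬C ∨ B)
  F T F F  ✗ fails (¬B ∨ D ∨ A)
  F T F T  ✗ fails (¬D ∨ ¬B ∨ C)
  F T T F  ✗ fails (¬B ∨ D ∨ A)
  F T T T  ✗ fails (¬B ∨ ¬C ∨ A)
  T F F F  ✗ fails (C ∨ B ∨ D)
  T F F T  ✗ fails (¬A ∨ C ∨ ¬D)
  T F T F  ✗ fails (D ∨ B ∨ ¬A)
  T F T T  ✗ fails (¬D ∨ ¬A ∨ ¬C)
  T T F F  ✓ satisfies all
  T T F T  ✗ fails (¬A ∨ C ∨ ¬D)
  T T T F  ✓ satisfies all
  T T T T  ✗ fails (¬D ∨ ¬A ∨ ¬C)
2 of the 16 rows are models.

2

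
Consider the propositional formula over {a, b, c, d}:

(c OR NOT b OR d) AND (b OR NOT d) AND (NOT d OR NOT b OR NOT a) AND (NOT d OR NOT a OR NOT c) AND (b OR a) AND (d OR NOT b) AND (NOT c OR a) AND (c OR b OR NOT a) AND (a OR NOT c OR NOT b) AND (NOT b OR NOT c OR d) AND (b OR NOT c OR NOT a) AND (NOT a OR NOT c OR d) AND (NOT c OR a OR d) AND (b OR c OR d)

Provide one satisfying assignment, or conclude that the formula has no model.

a ↦ false, b ↦ true, c ↦ false, d ↦ true

Case b = true:
The clause (d) is unit, so d = true.
The clause (NOT a) is unit, so a = false.
The clause (NOT c) is unit, so c = false.
This assignment satisfies each clause.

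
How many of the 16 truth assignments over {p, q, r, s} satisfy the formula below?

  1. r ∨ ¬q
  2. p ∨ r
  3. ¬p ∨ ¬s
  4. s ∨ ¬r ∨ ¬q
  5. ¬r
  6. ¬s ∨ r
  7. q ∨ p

1

There are 2^4 = 16 truth assignments over (p, q, r, s).
Check each against the 7 clauses (columns in the order p, q, r, s):
  F F F F  ✗ fails (p ∨ r)
  F F F T  ✗ fails (p ∨ r)
  F F T F  ✗ fails (¬r)
  F F T T  ✗ fails (¬r)
  F T F F  ✗ fails (r ∨ ¬q)
  F T F T  ✗ fails (r ∨ ¬q)
  F T T F  ✗ fails (s ∨ ¬r ∨ ¬q)
  F T T T  ✗ fails (¬r)
  T F F F  ✓ satisfies all
  T F F T  ✗ fails (¬p ∨ ¬s)
  T F T F  ✗ fails (¬r)
  T F T T  ✗ fails (¬p ∨ ¬s)
  T T F F  ✗ fails (r ∨ ¬q)
  T T F T  ✗ fails (r ∨ ¬q)
  T T T F  ✗ fails (s ∨ ¬r ∨ ¬q)
  T T T T  ✗ fails (¬p ∨ ¬s)
1 of the 16 rows is a model.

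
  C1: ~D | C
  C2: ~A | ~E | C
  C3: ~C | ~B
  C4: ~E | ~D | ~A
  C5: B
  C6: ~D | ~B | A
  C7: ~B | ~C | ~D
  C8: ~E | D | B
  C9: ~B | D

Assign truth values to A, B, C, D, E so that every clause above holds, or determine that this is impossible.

UNSATISFIABLE

From the singleton clause (B), B = 1.
From the singleton clause (~C), C = 0.
From the singleton clause (~D), D = 0.
But (D) is also a unit clause — contradiction.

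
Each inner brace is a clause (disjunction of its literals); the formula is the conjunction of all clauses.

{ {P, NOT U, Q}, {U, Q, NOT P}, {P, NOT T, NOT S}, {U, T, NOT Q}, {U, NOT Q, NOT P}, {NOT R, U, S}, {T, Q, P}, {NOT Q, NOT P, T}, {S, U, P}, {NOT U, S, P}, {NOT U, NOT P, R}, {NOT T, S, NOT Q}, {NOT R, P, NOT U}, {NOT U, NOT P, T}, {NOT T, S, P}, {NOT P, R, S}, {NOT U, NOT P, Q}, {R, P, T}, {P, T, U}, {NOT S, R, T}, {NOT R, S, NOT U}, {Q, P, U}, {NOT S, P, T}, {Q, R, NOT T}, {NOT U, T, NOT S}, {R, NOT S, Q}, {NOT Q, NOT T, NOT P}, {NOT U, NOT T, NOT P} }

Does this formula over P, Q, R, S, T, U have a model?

Unsatisfiable

Suppose P = true.
Suppose U = true.
(R) alone gives R = true.
(T) alone gives T = true.
That conflicts with the unit clause (NOT T).
Undo U and try U = false.
(Q) alone gives Q = true.
That conflicts with the unit clause (NOT Q).
Either choice for U ends in contradiction.
Undo P and try P = false.
Suppose U = false.
(S) alone gives S = true.
(NOT T) alone gives T = false.
That conflicts with the unit clause (T).
Undo U and try U = true.
(Q) alone gives Q = true.
(S) alone gives S = true.
(NOT T) alone gives T = false.
That conflicts with the unit clause (T).
Either choice for U ends in contradiction.
Either choice for P ends in contradiction.
No assignment satisfies every clause.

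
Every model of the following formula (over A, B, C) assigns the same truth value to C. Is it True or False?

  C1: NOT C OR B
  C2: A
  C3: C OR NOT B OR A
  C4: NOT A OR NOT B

Suppose C = true.
Unit clause (B) forces B = true.
Unit clause (A) forces A = true.
But (NOT A) is also a unit clause — contradiction.
So every satisfying assignment has C = False.

False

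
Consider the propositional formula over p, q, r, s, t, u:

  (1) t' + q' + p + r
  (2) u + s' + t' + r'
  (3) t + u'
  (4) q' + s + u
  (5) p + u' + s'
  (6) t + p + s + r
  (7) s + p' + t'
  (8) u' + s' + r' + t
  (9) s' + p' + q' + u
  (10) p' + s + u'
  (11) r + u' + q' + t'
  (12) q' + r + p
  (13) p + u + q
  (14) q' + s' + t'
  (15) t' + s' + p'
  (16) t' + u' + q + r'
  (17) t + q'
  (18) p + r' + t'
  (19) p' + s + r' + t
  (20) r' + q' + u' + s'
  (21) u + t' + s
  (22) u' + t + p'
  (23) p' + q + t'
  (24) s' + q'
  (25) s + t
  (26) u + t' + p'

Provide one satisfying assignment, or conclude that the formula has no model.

p ↦ 1,  q ↦ 0,  r ↦ 0,  s ↦ 1,  t ↦ 0,  u ↦ 0

Case t = 0:
(u') alone gives u = 0.
(q') alone gives q = 0.
(p) alone gives p = 1.
(s) alone gives s = 1.
Every clause is now satisfied; r is unconstrained.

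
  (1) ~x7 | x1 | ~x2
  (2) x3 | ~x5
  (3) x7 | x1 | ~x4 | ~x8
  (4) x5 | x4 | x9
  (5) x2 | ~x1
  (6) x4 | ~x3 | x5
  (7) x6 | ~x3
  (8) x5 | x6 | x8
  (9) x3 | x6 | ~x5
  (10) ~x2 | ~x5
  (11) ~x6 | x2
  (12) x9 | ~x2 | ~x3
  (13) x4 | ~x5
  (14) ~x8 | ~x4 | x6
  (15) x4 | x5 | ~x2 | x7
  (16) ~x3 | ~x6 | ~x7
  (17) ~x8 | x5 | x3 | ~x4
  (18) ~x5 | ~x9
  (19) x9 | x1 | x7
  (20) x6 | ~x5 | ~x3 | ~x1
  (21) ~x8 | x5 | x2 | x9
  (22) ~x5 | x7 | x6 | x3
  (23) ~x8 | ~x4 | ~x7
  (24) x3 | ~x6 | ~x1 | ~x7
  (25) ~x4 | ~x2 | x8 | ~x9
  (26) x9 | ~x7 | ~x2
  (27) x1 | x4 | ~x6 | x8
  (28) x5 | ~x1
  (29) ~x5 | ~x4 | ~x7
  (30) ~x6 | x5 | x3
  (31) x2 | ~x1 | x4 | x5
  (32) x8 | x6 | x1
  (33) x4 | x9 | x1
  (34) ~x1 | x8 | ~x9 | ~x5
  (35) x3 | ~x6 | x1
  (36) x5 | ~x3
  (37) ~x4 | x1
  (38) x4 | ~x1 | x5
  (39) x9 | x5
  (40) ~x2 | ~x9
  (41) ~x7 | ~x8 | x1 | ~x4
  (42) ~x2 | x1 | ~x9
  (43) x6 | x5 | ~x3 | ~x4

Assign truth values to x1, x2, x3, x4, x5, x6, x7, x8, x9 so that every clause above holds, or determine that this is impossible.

x1: 0,  x2: 0,  x3: 0,  x4: 0,  x5: 0,  x6: 0,  x7: 1,  x8: 1,  x9: 1

Suppose x3 = 0.
Unit clause (~x5) forces x5 = 0.
Unit clause (~x1) forces x1 = 0.
Unit clause (~x6) forces x6 = 0.
Unit clause (x8) forces x8 = 1.
Unit clause (~x4) forces x4 = 0.
Unit clause (x9) forces x9 = 1.
Unit clause (~x2) forces x2 = 0.
No clause remains; x7 is free.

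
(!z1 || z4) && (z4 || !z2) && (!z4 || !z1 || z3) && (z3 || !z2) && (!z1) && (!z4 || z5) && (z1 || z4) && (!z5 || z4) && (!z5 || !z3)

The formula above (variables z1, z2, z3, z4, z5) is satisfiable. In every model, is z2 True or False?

False

Suppose z2 = true.
Unit clause (z4) forces z4 = true.
Unit clause (z3) forces z3 = true.
Unit clause (!z1) forces z1 = false.
Unit clause (z5) forces z5 = true.
But (!z5) is also a unit clause — contradiction.
So every satisfying assignment has z2 = False.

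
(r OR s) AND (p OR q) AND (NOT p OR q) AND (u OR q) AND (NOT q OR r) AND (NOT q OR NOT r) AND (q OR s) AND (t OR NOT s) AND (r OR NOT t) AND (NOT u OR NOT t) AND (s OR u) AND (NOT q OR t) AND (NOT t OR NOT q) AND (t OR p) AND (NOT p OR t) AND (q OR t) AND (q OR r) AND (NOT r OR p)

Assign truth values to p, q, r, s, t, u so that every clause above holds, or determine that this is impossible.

Case r = true:
From the singleton clause (NOT q), q = false.
From the singleton clause (p), p = true.
But (NOT p) is also a unit clause — contradiction.
Backtrack on r: now try r = false.
From the singleton clause (s), s = true.
From the singleton clause (NOT q), q = false.
But (q) is also a unit clause — contradiction.
Either choice for r ends in contradiction.

UNSATISFIABLE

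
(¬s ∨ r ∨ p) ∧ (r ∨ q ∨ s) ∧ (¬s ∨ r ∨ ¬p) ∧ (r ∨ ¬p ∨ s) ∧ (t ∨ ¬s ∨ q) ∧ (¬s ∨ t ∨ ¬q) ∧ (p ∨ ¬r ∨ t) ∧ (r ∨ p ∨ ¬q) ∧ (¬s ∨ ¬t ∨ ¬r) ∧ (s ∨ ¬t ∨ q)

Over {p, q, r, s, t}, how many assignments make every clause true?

4

There are 2^5 = 32 truth assignments over (p, q, r, s, t).
Split on t. With t = True, the clauses containing t are satisfied and ¬t drops from the rest; 2 of the 2^4 = 16 assignments to the other variables satisfy what remains.
With t = False, by the same count on the reduced clause set, 2 assignments work.
Total: 2 + 2 = 4.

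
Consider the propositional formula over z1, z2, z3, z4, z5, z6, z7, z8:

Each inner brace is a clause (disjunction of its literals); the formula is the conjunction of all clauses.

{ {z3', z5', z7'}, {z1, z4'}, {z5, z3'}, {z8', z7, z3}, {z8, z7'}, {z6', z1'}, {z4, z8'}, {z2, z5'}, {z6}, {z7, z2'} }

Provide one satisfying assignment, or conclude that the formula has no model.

z1 ↦ 0,  z2 ↦ 0,  z3 ↦ 0,  z4 ↦ 0,  z5 ↦ 0,  z6 ↦ 1,  z7 ↦ 0,  z8 ↦ 0

The clause (z6) is unit, so z6 = 1.
The clause (z1') is unit, so z1 = 0.
The clause (z4') is unit, so z4 = 0.
The clause (z8') is unit, so z8 = 0.
The clause (z7') is unit, so z7 = 0.
The clause (z2') is unit, so z2 = 0.
The clause (z5') is unit, so z5 = 0.
The clause (z3') is unit, so z3 = 0.
This assignment satisfies each clause.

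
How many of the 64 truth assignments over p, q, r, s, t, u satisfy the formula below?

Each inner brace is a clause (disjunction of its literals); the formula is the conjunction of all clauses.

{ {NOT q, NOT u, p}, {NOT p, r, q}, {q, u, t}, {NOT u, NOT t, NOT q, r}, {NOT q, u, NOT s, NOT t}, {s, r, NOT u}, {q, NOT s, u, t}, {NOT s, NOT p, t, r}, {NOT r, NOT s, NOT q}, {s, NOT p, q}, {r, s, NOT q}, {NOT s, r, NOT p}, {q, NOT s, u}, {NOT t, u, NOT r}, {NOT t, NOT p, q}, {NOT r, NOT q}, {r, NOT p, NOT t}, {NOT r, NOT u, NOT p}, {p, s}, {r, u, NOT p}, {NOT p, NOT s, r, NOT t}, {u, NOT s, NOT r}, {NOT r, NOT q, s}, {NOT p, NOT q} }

5

There are 2^6 = 64 truth assignments over (p, q, r, s, t, u).
Split on r. With r = true, the clauses containing r are satisfied and NOT r drops from the rest; 2 of the 2^5 = 32 assignments to the other variables satisfy what remains.
With r = false, by the same count on the reduced clause set, 3 assignments work.
Total: 2 + 3 = 5.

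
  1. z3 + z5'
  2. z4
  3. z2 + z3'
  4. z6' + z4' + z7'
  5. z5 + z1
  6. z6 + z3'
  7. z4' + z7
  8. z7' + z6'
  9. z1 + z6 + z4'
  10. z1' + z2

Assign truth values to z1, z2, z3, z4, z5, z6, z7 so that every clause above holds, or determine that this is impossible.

z1: 1,  z2: 1,  z3: 0,  z4: 1,  z5: 0,  z6: 0,  z7: 1

(z4) alone gives z4 = 1.
(z7) alone gives z7 = 1.
(z6') alone gives z6 = 0.
(z3') alone gives z3 = 0.
(z5') alone gives z5 = 0.
(z1) alone gives z1 = 1.
(z2) alone gives z2 = 1.
Every clause now holds.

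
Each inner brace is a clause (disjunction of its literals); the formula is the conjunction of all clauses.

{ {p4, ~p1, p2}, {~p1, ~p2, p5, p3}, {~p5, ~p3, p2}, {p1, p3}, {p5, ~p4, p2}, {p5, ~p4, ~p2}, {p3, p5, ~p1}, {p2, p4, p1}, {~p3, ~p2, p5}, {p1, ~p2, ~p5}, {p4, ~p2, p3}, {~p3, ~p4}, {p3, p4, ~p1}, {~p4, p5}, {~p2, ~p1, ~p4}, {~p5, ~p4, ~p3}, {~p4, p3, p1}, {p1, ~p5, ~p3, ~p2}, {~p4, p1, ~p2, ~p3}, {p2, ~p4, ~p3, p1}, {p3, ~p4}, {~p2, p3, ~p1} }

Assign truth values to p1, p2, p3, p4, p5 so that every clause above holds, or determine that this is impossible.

p1 ↦ 1; p2 ↦ 1; p3 ↦ 1; p4 ↦ 0; p5 ↦ 1

Case p1 = 1:
Case p4 = 0:
Unit clause (p2) forces p2 = 1.
Unit clause (p3) forces p3 = 1.
Unit clause (p5) forces p5 = 1.
Every clause now holds.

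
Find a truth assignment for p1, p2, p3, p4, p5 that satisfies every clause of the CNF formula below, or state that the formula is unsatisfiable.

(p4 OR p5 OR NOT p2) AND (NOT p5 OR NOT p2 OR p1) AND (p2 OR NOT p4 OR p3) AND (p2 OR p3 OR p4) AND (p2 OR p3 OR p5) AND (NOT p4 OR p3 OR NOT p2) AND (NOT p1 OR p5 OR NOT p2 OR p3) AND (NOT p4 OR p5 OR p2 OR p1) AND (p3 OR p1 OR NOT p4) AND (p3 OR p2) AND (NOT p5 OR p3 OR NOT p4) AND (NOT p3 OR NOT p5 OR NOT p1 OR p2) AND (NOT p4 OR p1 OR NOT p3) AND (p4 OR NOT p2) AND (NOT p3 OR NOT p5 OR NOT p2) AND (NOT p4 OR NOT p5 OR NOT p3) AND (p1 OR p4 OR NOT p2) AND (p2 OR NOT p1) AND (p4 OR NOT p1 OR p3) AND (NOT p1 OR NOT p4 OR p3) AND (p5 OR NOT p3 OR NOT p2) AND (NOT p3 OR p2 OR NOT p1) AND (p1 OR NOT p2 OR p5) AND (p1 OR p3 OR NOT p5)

p1: false; p2: false; p3: true; p4: false; p5: false

Case p3 = true:
Case p4 = false:
From the singleton clause (NOT p2), p2 = false.
From the singleton clause (NOT p1), p1 = false.
No clause remains; p5 is free.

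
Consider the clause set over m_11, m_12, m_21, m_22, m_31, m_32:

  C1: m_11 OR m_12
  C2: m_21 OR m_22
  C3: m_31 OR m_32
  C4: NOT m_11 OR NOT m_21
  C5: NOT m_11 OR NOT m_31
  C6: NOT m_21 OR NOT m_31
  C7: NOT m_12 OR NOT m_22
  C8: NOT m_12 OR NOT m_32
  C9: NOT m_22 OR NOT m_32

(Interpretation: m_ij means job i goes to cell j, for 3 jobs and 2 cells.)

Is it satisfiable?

Case m_11 = true:
(NOT m_21) alone gives m_21 = false.
(m_22) alone gives m_22 = true.
(NOT m_31) alone gives m_31 = false.
(m_32) alone gives m_32 = true.
Now (NOT m_32) is unsatisfied and unit — conflict.
That branch fails; take m_11 = false instead.
(m_12) alone gives m_12 = true.
(NOT m_22) alone gives m_22 = false.
(m_21) alone gives m_21 = true.
(NOT m_31) alone gives m_31 = false.
(m_32) alone gives m_32 = true.
Now (NOT m_32) is unsatisfied and unit — conflict.
Either choice for m_11 ends in contradiction.
No assignment satisfies every clause.

No, unsatisfiable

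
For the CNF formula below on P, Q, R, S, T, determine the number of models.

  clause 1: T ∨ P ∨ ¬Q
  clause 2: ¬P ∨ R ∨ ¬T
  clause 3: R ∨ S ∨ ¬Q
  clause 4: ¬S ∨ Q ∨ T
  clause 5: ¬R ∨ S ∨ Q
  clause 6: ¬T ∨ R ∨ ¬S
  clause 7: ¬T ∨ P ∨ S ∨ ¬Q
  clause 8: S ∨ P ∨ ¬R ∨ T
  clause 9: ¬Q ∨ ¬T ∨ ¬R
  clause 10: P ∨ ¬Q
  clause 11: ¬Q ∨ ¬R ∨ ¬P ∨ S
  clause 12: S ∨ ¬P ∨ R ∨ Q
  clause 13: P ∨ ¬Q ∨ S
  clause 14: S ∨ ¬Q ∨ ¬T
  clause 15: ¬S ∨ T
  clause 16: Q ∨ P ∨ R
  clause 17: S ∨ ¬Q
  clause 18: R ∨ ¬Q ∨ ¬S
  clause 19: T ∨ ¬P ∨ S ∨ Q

There are 2^5 = 32 truth assignments over (P, Q, R, S, T).
Split on S. With S = True, the clauses containing S are satisfied and ¬S drops from the rest; 2 of the 2^4 = 16 assignments to the other variables satisfy what remains.
With S = False, by the same count on the reduced clause set, 0 assignments work.
(One model: P=F, Q=F, R=T, S=T, T=T.)
Total: 2 + 0 = 2.

2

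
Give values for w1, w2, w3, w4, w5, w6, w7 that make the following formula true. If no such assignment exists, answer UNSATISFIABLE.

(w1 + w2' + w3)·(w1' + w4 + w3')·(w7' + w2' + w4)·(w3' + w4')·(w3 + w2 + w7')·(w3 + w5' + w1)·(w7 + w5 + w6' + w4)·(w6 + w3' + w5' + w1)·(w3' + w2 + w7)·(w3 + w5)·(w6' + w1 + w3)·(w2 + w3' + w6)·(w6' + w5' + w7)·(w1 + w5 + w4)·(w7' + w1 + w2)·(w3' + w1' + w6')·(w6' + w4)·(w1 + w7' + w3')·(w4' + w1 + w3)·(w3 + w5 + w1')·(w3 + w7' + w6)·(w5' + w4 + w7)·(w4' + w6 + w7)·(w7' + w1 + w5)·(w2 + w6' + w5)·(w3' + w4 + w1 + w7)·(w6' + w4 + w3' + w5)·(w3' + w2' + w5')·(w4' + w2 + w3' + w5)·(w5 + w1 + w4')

Try w3 = 0.
Unit clause (w5) forces w5 = 1.
Unit clause (w1) forces w1 = 1.
Try w2 = 1.
Try w7 = 1.
Unit clause (w4) forces w4 = 1.
Unit clause (w6) forces w6 = 1.
Every clause now holds.

w1 ↦ 1; w2 ↦ 1; w3 ↦ 0; w4 ↦ 1; w5 ↦ 1; w6 ↦ 1; w7 ↦ 1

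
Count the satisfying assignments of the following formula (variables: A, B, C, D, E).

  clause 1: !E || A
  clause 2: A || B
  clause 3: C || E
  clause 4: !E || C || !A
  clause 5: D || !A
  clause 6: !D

1

There are 2^5 = 32 truth assignments over (A, B, C, D, E).
Split on A. With A = true, the clauses containing A are satisfied and !A drops from the rest; 0 of the 2^4 = 16 assignments to the other variables satisfy what remains.
With A = false, by the same count on the reduced clause set, 1 assignment works.
Total: 0 + 1 = 1.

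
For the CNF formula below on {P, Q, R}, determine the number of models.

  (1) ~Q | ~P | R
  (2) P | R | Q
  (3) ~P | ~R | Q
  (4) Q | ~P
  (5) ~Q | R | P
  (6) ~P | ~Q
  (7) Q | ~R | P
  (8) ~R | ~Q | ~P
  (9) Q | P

1

There are 2^3 = 8 truth assignments over (P, Q, R).
Check each against the 9 clauses (columns in the order P, Q, R):
  F F F  ✗ fails (P | R | Q)
  F F T  ✗ fails (Q | ~R | P)
  F T F  ✗ fails (~Q | R | P)
  F T T  ✓ satisfies all
  T F F  ✗ fails (Q | ~P)
  T F T  ✗ fails (~P | ~R | Q)
  T T F  ✗ fails (~Q | ~P | R)
  T T T  ✗ fails (~P | ~Q)
1 of the 8 rows is a model.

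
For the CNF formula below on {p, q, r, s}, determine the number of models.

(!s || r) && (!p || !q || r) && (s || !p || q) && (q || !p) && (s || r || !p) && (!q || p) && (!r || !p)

3

There are 2^4 = 16 truth assignments over (p, q, r, s).
Check each against the 7 clauses (columns in the order p, q, r, s):
  F F F F  ✓ satisfies all
  F F F T  ✗ fails (!s || r)
  F F T F  ✓ satisfies all
  F F T T  ✓ satisfies all
  F T F F  ✗ fails (!q || p)
  F T F T  ✗ fails (!s || r)
  F T T F  ✗ fails (!q || p)
  F T T T  ✗ fails (!q || p)
  T F F F  ✗ fails (s || !p || q)
  T F F T  ✗ fails (!s || r)
  T F T F  ✗ fails (s || !p || q)
  T F T T  ✗ fails (q || !p)
  T T F F  ✗ fails (!p || !q || r)
  T T F T  ✗ fails (!s || r)
  T T T F  ✗ fails (!r || !p)
  T T T T  ✗ fails (!r || !p)
3 of the 16 rows are models.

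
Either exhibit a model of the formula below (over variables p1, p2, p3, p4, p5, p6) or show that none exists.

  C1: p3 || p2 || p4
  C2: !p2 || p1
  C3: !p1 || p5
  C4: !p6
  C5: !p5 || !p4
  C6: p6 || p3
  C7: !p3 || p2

p1: true; p2: true; p3: true; p4: false; p5: true; p6: false

(!p6) alone gives p6 = false.
(p3) alone gives p3 = true.
(p2) alone gives p2 = true.
(p1) alone gives p1 = true.
(p5) alone gives p5 = true.
(!p4) alone gives p4 = false.
Every clause now holds.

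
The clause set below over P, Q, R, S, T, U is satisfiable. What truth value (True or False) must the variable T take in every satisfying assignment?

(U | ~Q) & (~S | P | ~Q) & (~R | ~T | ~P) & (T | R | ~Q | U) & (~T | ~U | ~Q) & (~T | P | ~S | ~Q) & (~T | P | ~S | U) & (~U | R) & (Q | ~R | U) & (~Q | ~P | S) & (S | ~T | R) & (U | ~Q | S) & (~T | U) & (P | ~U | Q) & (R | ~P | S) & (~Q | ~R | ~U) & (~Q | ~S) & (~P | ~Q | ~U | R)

Suppose T = 1.
Unit clause (U) forces U = 1.
Unit clause (~Q) forces Q = 0.
Unit clause (R) forces R = 1.
Unit clause (~P) forces P = 0.
That conflicts with the unit clause (P).
So every satisfying assignment has T = False.

False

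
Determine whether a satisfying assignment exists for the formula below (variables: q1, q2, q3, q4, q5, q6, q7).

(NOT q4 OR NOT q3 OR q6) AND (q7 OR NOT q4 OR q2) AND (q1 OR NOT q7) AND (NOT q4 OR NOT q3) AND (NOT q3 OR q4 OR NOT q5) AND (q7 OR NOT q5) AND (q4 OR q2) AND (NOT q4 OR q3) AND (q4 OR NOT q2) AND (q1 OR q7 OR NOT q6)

Try q1 = true.
Try q4 = false.
The clause (q2) is unit, so q2 = true.
But (NOT q2) is also a unit clause — contradiction.
Undo q4 and try q4 = true.
The clause (NOT q3) is unit, so q3 = false.
But (q3) is also a unit clause — contradiction.
Both values of q4 lead to a conflict.
Undo q1 and try q1 = false.
The clause (NOT q7) is unit, so q7 = false.
The clause (NOT q5) is unit, so q5 = false.
The clause (NOT q6) is unit, so q6 = false.
Try q4 = false.
The clause (q2) is unit, so q2 = true.
But (NOT q2) is also a unit clause — contradiction.
Undo q4 and try q4 = true.
The clause (NOT q3) is unit, so q3 = false.
But (q3) is also a unit clause — contradiction.
Both values of q4 lead to a conflict.
Both values of q1 lead to a conflict.
No assignment satisfies every clause.

No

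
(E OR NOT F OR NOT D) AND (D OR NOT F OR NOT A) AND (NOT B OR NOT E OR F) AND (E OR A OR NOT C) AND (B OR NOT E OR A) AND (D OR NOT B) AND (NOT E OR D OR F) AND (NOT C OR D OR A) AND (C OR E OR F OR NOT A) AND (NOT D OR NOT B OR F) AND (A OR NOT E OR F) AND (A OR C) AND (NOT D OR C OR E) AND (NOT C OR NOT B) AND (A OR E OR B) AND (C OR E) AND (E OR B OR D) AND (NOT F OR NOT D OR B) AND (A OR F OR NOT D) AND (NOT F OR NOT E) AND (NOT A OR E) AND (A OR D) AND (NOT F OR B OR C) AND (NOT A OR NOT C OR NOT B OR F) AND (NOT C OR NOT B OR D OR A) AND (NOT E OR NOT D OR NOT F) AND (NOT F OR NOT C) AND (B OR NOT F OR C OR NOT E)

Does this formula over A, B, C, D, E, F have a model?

Suppose D = true.
Suppose E = true.
(NOT F) alone gives F = false.
(NOT B) alone gives B = false.
(A) alone gives A = true.
All clauses hold; C can take either value.
A satisfying assignment: A ↦ true, B ↦ false, C ↦ false, D ↦ true, E ↦ true, F ↦ false.

Satisfiable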